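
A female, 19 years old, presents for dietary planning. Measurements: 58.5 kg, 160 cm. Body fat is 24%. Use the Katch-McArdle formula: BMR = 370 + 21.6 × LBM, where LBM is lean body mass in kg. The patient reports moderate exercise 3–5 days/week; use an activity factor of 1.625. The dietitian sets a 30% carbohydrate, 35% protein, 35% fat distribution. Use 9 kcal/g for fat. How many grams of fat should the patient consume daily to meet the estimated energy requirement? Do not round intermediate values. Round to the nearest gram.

LBM = 58.5 × (1 − 0.24) = 44.46 kg. Katch-McArdle: BMR = 370 + 21.6 × 44.46 = 1330.336 kcal/day.
TEE = 1330.336 × 1.625 = 2161.796 kcal/day.
Fat energy = 35% × 2161.796 = 756.6286 kcal.
Fat = 756.6286 ÷ 9 kcal/g = 84.0698 g.

84 g/day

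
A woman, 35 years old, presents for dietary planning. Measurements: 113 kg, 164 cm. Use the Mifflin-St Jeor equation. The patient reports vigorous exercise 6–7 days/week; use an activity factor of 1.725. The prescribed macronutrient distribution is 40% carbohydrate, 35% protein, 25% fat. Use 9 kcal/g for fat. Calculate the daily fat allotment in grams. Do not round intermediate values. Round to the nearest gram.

Mifflin-St Jeor (female): BMR = 10(113) + 6.25(164) − 5(35) − 161 = 1130 + 1025 − 175 − 161 = 1819 kcal/day.
TEE = 1819 × 1.725 = 3137.775 kcal/day.
Fat energy = 25% × 3137.775 = 784.4438 kcal.
Fat = 784.4438 ÷ 9 kcal/g = 87.1604 g.

87 g/day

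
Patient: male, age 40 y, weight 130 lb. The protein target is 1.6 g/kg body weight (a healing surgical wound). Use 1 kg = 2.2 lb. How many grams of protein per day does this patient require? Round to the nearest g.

Weight in kg = 130 ÷ 2.2 = 59.0909 kg.
Protein = 1.6 g/kg × 59.0909 kg = 94.5455 g/day.

95 g/day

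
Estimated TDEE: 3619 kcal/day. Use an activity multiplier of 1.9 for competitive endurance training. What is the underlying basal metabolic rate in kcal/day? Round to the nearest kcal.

BMR = TEE ÷ activity factor = 3619 ÷ 1.9 = 1904.7368 kcal/day.

1905 kcal/day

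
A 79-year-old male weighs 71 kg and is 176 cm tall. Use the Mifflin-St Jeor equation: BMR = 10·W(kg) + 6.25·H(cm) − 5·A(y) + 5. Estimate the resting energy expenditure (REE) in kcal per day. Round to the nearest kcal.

1420 kcal per day

Mifflin-St Jeor (male): BMR = 10(71) + 6.25(176) − 5(79) + 5 = 710 + 1100 − 395 + 5 = 1420 kcal/day.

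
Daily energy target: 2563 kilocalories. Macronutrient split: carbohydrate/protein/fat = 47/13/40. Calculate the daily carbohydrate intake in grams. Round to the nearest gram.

301 g/day

Carbohydrate energy = 47% × 2563 = 1204.61 kcal.
At 4 kcal/g: 1204.61 ÷ 4 = 301.1525 g.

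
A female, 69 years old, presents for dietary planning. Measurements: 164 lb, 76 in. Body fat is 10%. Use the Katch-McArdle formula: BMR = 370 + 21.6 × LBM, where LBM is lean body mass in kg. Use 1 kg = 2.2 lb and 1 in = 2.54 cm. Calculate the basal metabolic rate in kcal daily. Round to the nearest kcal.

1819 kcal daily

Convert to metric: weight = 164 ÷ 2.2 = 74.5455 kg; height = 76 × 2.54 = 193.04 cm.
LBM = 74.5455 × (1 − 0.1) = 67.0909 kg. Katch-McArdle: BMR = 370 + 21.6 × 67.0909 = 1819.1636 kcal/day.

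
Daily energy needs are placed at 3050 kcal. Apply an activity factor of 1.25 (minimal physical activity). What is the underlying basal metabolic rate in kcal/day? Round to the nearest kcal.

2440 kcal/day

BMR = TEE ÷ activity factor = 3050 ÷ 1.25 = 2440 kcal/day.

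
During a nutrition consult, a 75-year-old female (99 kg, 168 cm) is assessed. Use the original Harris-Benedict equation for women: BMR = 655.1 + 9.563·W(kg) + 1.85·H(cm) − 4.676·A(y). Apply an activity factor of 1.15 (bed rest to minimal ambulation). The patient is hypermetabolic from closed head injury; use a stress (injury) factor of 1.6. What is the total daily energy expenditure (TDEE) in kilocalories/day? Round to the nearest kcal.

Harris-Benedict: BMR = 655.1 + 9.563(99) + 1.85(168) − 4.676(75) = 1561.937 kcal/day.
TEE = BMR × activity factor = 1561.937 × 1.15 = 1796.2276 kcal/day.
Apply stress factor: 1796.2276 × 1.6 = 2873.9641 kcal/day.

2874 kilocalories/day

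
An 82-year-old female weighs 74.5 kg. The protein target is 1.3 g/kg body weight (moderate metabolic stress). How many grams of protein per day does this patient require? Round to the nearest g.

Protein = 1.3 g/kg × 74.5 kg = 96.85 g/day.

97 g/day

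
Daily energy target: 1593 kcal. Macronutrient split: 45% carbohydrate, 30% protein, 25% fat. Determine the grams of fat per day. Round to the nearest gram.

Fat energy = 25% × 1593 = 398.25 kcal.
At 9 kcal/g: 398.25 ÷ 9 = 44.25 g.

44 g/day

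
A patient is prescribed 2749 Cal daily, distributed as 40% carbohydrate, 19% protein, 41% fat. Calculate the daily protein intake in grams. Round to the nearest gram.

131 g/day

Protein energy = 19% × 2749 = 522.31 kcal.
At 4 kcal/g: 522.31 ÷ 4 = 130.5775 g.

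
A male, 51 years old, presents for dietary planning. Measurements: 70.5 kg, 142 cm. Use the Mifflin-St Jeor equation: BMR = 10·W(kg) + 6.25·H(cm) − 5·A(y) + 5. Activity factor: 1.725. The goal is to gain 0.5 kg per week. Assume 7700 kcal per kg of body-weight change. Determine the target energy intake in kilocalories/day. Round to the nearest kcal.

Mifflin-St Jeor (male): BMR = 10(70.5) + 6.25(142) − 5(51) + 5 = 705 + 887.5 − 255 + 5 = 1342.5 kcal/day.
TEE = 1342.5 × 1.725 = 2315.8125 kcal/day.
Required daily surplus = 0.5 × 7700 ÷ 7 = 550 kcal/day.
Target intake = 2315.8125 + 550 = 2865.8125 kcal/day.

2866 kilocalories/day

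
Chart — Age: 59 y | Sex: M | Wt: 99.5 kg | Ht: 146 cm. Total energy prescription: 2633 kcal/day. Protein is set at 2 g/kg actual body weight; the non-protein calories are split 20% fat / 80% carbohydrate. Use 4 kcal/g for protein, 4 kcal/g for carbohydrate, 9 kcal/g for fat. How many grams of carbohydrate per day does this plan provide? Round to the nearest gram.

Protein = 2 × 99.5 = 199 g → 199 × 4 = 796 kcal.
Non-protein calories = 2633 − 796 = 1837 kcal.
Fat: 20% × 1837 = 367.4 kcal; carbohydrate: 1469.6 kcal.
Carbohydrate: 1469.6 kcal ÷ 4 kcal/g = 367.4 g.

367 g/day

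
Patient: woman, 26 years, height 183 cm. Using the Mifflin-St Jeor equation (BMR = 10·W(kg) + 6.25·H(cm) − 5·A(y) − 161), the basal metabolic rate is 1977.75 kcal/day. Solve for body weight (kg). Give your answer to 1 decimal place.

1977.75 = 10·W + 6.25(183) − 5(26) − 161
10·W = 1977.75 − 852.75 = 1125, so W = 112.5 kg.

112.5 kg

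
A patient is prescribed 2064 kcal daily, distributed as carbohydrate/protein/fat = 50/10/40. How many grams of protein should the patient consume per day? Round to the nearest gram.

52 g/day

Protein energy = 10% × 2064 = 206.4 kcal.
At 4 kcal/g: 206.4 ÷ 4 = 51.6 g.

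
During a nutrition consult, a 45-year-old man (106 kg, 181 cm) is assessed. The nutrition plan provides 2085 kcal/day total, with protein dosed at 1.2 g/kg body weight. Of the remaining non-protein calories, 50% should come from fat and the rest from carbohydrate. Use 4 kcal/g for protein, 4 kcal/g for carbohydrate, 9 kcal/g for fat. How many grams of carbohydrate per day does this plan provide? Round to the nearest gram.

197 g/day

Protein = 1.2 × 106 = 127.2 g → 127.2 × 4 = 508.8 kcal.
Non-protein calories = 2085 − 508.8 = 1576.2 kcal.
Fat: 50% × 1576.2 = 788.1 kcal; carbohydrate: 788.1 kcal.
Carbohydrate: 788.1 kcal ÷ 4 kcal/g = 197.025 g.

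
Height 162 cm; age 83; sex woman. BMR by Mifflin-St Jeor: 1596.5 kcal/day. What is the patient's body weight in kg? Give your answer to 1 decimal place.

116.0 kg

1596.5 = 10·W + 6.25(162) − 5(83) − 161
10·W = 1596.5 − 436.5 = 1160, so W = 116 kg.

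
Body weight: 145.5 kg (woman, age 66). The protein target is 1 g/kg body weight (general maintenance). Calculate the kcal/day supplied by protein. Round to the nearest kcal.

582 kcal/day

Protein = 1 g/kg × 145.5 kg = 145.5 g/day.
Protein energy = 145.5 g × 4 kcal/g = 582 kcal/day.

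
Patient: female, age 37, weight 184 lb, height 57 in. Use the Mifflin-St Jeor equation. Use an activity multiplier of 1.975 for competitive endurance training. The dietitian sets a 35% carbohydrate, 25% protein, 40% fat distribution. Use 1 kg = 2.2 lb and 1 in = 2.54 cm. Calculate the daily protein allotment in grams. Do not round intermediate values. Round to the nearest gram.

172 g/day

Convert to metric: weight = 184 ÷ 2.2 = 83.6364 kg; height = 57 × 2.54 = 144.78 cm.
Mifflin-St Jeor (female): BMR = 10(83.6364) + 6.25(144.78) − 5(37) − 161 = 836.3636 + 904.875 − 185 − 161 = 1395.2386 kcal/day.
TEE = 1395.2386 × 1.975 = 2755.5963 kcal/day.
Protein energy = 25% × 2755.5963 = 688.8991 kcal.
Protein = 688.8991 ÷ 4 kcal/g = 172.2248 g.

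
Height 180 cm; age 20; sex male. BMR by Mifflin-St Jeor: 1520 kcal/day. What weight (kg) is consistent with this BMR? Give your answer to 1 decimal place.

49.0 kg

1520 = 10·W + 6.25(180) − 5(20) + 5
10·W = 1520 − 1030 = 490, so W = 49 kg.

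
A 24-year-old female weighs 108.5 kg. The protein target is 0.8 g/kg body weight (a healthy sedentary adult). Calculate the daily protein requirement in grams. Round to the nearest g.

Protein = 0.8 g/kg × 108.5 kg = 86.8 g/day.

87 g/day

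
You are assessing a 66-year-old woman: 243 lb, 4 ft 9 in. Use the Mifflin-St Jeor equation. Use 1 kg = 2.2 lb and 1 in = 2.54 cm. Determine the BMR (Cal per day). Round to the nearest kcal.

Convert to metric: weight = 243 ÷ 2.2 = 110.4545 kg; height = (4×12 + 9) × 2.54 = 57 × 2.54 = 144.78 cm.
Mifflin-St Jeor (female): BMR = 10(110.4545) + 6.25(144.78) − 5(66) − 161 = 1104.5455 + 904.875 − 330 − 161 = 1518.4205 kcal/day.

1518 Cal per day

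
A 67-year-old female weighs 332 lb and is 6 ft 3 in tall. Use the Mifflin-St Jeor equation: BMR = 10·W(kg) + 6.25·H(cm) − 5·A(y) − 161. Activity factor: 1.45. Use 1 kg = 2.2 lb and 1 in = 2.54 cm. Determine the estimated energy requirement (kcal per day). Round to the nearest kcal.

Convert to metric: weight = 332 ÷ 2.2 = 150.9091 kg; height = (6×12 + 3) × 2.54 = 75 × 2.54 = 190.5 cm.
Mifflin-St Jeor (female): BMR = 10(150.9091) + 6.25(190.5) − 5(67) − 161 = 1509.0909 + 1190.625 − 335 − 161 = 2203.7159 kcal/day.
TEE = BMR × activity factor = 2203.7159 × 1.45 = 3195.3881 kcal/day.

3195 kcal per day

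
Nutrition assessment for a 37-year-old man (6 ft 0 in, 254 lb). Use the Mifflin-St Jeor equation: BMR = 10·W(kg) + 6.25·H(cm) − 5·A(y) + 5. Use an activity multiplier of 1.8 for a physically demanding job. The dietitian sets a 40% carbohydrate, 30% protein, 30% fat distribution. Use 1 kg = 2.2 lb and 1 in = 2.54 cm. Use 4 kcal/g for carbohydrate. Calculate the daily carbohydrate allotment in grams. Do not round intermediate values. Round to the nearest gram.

381 g/day

Convert to metric: weight = 254 ÷ 2.2 = 115.4545 kg; height = (6×12 + 0) × 2.54 = 72 × 2.54 = 182.88 cm.
Mifflin-St Jeor (male): BMR = 10(115.4545) + 6.25(182.88) − 5(37) + 5 = 1154.5455 + 1143 − 185 + 5 = 2117.5455 kcal/day.
TEE = 2117.5455 × 1.8 = 3811.5818 kcal/day.
Carbohydrate energy = 40% × 3811.5818 = 1524.6327 kcal.
Carbohydrate = 1524.6327 ÷ 4 kcal/g = 381.1582 g.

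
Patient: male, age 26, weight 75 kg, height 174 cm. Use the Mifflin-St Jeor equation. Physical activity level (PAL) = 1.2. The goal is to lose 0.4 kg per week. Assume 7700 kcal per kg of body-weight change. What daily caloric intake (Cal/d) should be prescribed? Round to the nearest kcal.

1615 Cal/d

Mifflin-St Jeor (male): BMR = 10(75) + 6.25(174) − 5(26) + 5 = 750 + 1087.5 − 130 + 5 = 1712.5 kcal/day.
TEE = 1712.5 × 1.2 = 2055 kcal/day.
Required daily deficit = 0.4 × 7700 ÷ 7 = 440 kcal/day.
Target intake = 2055 − 440 = 1615 kcal/day.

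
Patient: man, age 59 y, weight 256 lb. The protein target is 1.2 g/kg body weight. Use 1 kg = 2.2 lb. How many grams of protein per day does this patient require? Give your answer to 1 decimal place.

Weight in kg = 256 ÷ 2.2 = 116.3636 kg.
Protein = 1.2 g/kg × 116.3636 kg = 139.6364 g/day.

139.6 g/day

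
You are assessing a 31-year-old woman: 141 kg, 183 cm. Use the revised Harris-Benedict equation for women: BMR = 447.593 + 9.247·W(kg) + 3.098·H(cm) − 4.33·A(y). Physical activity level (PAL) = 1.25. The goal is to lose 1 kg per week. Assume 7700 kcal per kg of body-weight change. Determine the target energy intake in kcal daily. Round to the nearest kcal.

Harris-Benedict: BMR = 447.593 + 9.247(141) + 3.098(183) − 4.33(31) = 2184.124 kcal/day.
TEE = 2184.124 × 1.25 = 2730.155 kcal/day.
Required daily deficit = 1 × 7700 ÷ 7 = 1100 kcal/day.
Target intake = 2730.155 − 1100 = 1630.155 kcal/day.

1630 kcal daily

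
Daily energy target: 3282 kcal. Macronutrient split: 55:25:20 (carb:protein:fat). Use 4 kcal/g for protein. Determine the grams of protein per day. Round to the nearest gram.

205 g/day

Protein energy = 25% × 3282 = 820.5 kcal.
At 4 kcal/g: 820.5 ÷ 4 = 205.125 g.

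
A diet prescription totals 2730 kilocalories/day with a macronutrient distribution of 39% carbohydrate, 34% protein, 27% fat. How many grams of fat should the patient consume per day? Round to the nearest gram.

Fat energy = 27% × 2730 = 737.1 kcal.
At 9 kcal/g: 737.1 ÷ 9 = 81.9 g.

82 g/day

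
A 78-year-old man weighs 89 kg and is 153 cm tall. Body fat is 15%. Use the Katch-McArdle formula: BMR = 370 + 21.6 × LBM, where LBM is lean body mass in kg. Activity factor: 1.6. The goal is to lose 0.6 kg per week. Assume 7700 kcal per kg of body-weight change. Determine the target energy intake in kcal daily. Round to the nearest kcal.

LBM = 89 × (1 − 0.15) = 75.65 kg. Katch-McArdle: BMR = 370 + 21.6 × 75.65 = 2004.04 kcal/day.
TEE = 2004.04 × 1.6 = 3206.464 kcal/day.
Required daily deficit = 0.6 × 7700 ÷ 7 = 660 kcal/day.
Target intake = 3206.464 − 660 = 2546.464 kcal/day.

2546 kcal daily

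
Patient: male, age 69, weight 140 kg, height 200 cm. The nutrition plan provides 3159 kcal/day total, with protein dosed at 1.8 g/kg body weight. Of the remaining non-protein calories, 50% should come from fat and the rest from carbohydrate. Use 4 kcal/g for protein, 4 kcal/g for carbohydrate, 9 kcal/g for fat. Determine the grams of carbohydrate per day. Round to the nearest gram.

269 g/day

Protein = 1.8 × 140 = 252 g → 252 × 4 = 1008 kcal.
Non-protein calories = 3159 − 1008 = 2151 kcal.
Fat: 50% × 2151 = 1075.5 kcal; carbohydrate: 1075.5 kcal.
Carbohydrate: 1075.5 kcal ÷ 4 kcal/g = 268.875 g.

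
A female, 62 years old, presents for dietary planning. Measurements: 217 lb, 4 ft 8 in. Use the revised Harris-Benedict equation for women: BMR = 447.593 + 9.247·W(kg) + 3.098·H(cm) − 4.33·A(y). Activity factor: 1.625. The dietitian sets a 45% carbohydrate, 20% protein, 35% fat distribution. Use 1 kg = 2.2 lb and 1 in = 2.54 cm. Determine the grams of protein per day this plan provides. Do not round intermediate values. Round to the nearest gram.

124 g/day

Convert to metric: weight = 217 ÷ 2.2 = 98.6364 kg; height = (4×12 + 8) × 2.54 = 56 × 2.54 = 142.24 cm.
Harris-Benedict: BMR = 447.593 + 9.247(98.6364) + 3.098(142.24) − 4.33(62) = 1531.883 kcal/day.
TEE = 1531.883 × 1.625 = 2489.3098 kcal/day.
Protein energy = 20% × 2489.3098 = 497.862 kcal.
Protein = 497.862 ÷ 4 kcal/g = 124.4655 g.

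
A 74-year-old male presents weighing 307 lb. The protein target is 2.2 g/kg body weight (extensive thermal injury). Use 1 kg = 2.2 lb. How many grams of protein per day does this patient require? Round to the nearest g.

307 g/day

Weight in kg = 307 ÷ 2.2 = 139.5455 kg.
Protein = 2.2 g/kg × 139.5455 kg = 307 g/day.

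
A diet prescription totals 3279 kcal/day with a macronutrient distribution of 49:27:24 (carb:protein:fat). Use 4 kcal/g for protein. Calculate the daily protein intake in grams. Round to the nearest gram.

221 g/day

Protein energy = 27% × 3279 = 885.33 kcal.
At 4 kcal/g: 885.33 ÷ 4 = 221.3325 g.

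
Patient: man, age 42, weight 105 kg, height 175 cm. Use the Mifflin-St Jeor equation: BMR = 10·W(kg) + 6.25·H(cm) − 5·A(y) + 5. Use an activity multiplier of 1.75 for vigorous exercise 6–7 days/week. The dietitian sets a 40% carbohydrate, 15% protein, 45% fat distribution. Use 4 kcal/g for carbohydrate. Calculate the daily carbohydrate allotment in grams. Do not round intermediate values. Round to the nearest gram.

Mifflin-St Jeor (male): BMR = 10(105) + 6.25(175) − 5(42) + 5 = 1050 + 1093.75 − 210 + 5 = 1938.75 kcal/day.
TEE = 1938.75 × 1.75 = 3392.8125 kcal/day.
Carbohydrate energy = 40% × 3392.8125 = 1357.125 kcal.
Carbohydrate = 1357.125 ÷ 4 kcal/g = 339.2813 g.

339 g/day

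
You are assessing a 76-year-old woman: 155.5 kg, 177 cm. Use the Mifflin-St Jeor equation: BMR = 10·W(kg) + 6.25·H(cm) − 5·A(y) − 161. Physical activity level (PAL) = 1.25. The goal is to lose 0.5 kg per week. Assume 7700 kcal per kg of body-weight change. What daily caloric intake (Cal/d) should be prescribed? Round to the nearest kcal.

Mifflin-St Jeor (female): BMR = 10(155.5) + 6.25(177) − 5(76) − 161 = 1555 + 1106.25 − 380 − 161 = 2120.25 kcal/day.
TEE = 2120.25 × 1.25 = 2650.3125 kcal/day.
Required daily deficit = 0.5 × 7700 ÷ 7 = 550 kcal/day.
Target intake = 2650.3125 − 550 = 2100.3125 kcal/day.

2100 Cal/d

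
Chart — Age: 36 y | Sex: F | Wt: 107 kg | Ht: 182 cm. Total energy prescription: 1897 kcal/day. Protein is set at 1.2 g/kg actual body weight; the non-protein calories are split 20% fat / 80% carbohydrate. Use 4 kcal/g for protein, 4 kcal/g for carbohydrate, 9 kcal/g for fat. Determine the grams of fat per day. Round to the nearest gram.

Protein = 1.2 × 107 = 128.4 g → 128.4 × 4 = 513.6 kcal.
Non-protein calories = 1897 − 513.6 = 1383.4 kcal.
Fat: 20% × 1383.4 = 276.68 kcal; carbohydrate: 1106.72 kcal.
Fat: 276.68 kcal ÷ 9 kcal/g = 30.7422 g.

31 g/day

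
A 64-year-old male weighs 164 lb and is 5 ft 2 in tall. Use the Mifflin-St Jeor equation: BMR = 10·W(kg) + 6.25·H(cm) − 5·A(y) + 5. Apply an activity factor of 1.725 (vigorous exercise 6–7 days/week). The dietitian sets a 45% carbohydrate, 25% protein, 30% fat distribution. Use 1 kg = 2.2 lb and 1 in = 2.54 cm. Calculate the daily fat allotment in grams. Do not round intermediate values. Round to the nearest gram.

Convert to metric: weight = 164 ÷ 2.2 = 74.5455 kg; height = (5×12 + 2) × 2.54 = 62 × 2.54 = 157.48 cm.
Mifflin-St Jeor (male): BMR = 10(74.5455) + 6.25(157.48) − 5(64) + 5 = 745.4545 + 984.25 − 320 + 5 = 1414.7045 kcal/day.
TEE = 1414.7045 × 1.725 = 2440.3653 kcal/day.
Fat energy = 30% × 2440.3653 = 732.1096 kcal.
Fat = 732.1096 ÷ 9 kcal/g = 81.3455 g.

81 g/day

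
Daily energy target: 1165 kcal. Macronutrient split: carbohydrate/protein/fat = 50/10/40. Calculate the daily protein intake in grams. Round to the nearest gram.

29 g/day

Protein energy = 10% × 1165 = 116.5 kcal.
At 4 kcal/g: 116.5 ÷ 4 = 29.125 g.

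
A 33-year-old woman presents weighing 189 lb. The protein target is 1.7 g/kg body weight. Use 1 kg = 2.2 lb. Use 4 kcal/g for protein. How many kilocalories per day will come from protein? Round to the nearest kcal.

Weight in kg = 189 ÷ 2.2 = 85.9091 kg.
Protein = 1.7 g/kg × 85.9091 kg = 146.0455 g/day.
Protein energy = 146.0455 g × 4 kcal/g = 584.1818 kcal/day.

584 kcal/day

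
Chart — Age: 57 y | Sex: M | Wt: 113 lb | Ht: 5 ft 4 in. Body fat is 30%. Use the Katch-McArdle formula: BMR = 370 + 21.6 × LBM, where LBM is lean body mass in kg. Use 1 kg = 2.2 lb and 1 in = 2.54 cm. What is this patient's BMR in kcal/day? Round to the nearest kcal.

1147 kcal/day

Convert to metric: weight = 113 ÷ 2.2 = 51.3636 kg; height = (5×12 + 4) × 2.54 = 64 × 2.54 = 162.56 cm.
LBM = 51.3636 × (1 − 0.3) = 35.9545 kg. Katch-McArdle: BMR = 370 + 21.6 × 35.9545 = 1146.6182 kcal/day.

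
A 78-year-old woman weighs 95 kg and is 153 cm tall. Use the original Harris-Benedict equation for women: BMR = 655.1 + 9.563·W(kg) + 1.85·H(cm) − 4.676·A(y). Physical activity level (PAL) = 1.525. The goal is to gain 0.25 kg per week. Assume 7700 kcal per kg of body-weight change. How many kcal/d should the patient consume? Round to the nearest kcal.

Harris-Benedict: BMR = 655.1 + 9.563(95) + 1.85(153) − 4.676(78) = 1481.907 kcal/day.
TEE = 1481.907 × 1.525 = 2259.9082 kcal/day.
Required daily surplus = 0.25 × 7700 ÷ 7 = 275 kcal/day.
Target intake = 2259.9082 + 275 = 2534.9082 kcal/day.

2535 kcal/d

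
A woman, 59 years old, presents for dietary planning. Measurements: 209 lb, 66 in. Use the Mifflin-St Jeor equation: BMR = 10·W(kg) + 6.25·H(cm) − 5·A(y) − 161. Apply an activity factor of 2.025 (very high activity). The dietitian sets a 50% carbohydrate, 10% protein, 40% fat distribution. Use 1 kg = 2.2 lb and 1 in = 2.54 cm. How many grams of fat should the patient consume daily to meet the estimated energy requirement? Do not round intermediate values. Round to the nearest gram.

Convert to metric: weight = 209 ÷ 2.2 = 95 kg; height = 66 × 2.54 = 167.64 cm.
Mifflin-St Jeor (female): BMR = 10(95) + 6.25(167.64) − 5(59) − 161 = 950 + 1047.75 − 295 − 161 = 1541.75 kcal/day.
TEE = 1541.75 × 2.025 = 3122.0438 kcal/day.
Fat energy = 40% × 3122.0438 = 1248.8175 kcal.
Fat = 1248.8175 ÷ 9 kcal/g = 138.7575 g.

139 g/day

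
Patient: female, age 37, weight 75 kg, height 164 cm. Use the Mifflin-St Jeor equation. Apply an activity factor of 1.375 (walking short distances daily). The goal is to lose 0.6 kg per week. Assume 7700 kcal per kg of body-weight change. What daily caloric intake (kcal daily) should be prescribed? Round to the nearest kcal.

1305 kcal daily

Mifflin-St Jeor (female): BMR = 10(75) + 6.25(164) − 5(37) − 161 = 750 + 1025 − 185 − 161 = 1429 kcal/day.
TEE = 1429 × 1.375 = 1964.875 kcal/day.
Required daily deficit = 0.6 × 7700 ÷ 7 = 660 kcal/day.
Target intake = 1964.875 − 660 = 1304.875 kcal/day.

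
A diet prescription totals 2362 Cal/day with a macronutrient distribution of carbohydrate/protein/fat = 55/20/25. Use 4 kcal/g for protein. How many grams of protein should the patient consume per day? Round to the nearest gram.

118 g/day

Protein energy = 20% × 2362 = 472.4 kcal.
At 4 kcal/g: 472.4 ÷ 4 = 118.1 g.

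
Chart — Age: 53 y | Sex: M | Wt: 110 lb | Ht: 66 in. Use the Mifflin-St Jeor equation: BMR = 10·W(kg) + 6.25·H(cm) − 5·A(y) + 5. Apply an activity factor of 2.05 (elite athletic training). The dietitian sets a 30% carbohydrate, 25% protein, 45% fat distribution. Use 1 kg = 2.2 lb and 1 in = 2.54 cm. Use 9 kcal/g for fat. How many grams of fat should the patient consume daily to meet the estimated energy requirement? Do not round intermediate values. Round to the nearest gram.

Convert to metric: weight = 110 ÷ 2.2 = 50 kg; height = 66 × 2.54 = 167.64 cm.
Mifflin-St Jeor (male): BMR = 10(50) + 6.25(167.64) − 5(53) + 5 = 500 + 1047.75 − 265 + 5 = 1287.75 kcal/day.
TEE = 1287.75 × 2.05 = 2639.8875 kcal/day.
Fat energy = 45% × 2639.8875 = 1187.9494 kcal.
Fat = 1187.9494 ÷ 9 kcal/g = 131.9944 g.

132 g/day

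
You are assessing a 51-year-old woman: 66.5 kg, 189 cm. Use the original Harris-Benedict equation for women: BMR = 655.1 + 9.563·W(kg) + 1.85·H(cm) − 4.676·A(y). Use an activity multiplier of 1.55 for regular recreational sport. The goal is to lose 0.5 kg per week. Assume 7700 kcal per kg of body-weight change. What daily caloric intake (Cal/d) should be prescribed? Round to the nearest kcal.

Harris-Benedict: BMR = 655.1 + 9.563(66.5) + 1.85(189) − 4.676(51) = 1402.2135 kcal/day.
TEE = 1402.2135 × 1.55 = 2173.4309 kcal/day.
Required daily deficit = 0.5 × 7700 ÷ 7 = 550 kcal/day.
Target intake = 2173.4309 − 550 = 1623.4309 kcal/day.

1623 Cal/d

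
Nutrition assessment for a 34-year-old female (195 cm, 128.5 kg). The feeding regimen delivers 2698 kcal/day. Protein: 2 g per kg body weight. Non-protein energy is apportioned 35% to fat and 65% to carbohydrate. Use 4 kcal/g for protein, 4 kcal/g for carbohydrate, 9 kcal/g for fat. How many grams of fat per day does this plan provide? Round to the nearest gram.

Protein = 2 × 128.5 = 257 g → 257 × 4 = 1028 kcal.
Non-protein calories = 2698 − 1028 = 1670 kcal.
Fat: 35% × 1670 = 584.5 kcal; carbohydrate: 1085.5 kcal.
Fat: 584.5 kcal ÷ 9 kcal/g = 64.9444 g.

65 g/day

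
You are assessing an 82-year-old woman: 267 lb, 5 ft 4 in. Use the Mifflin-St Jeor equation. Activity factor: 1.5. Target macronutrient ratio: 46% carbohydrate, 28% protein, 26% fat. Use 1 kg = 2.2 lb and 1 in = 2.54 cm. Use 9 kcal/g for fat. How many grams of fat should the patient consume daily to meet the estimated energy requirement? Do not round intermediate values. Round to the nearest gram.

72 g/day

Convert to metric: weight = 267 ÷ 2.2 = 121.3636 kg; height = (5×12 + 4) × 2.54 = 64 × 2.54 = 162.56 cm.
Mifflin-St Jeor (female): BMR = 10(121.3636) + 6.25(162.56) − 5(82) − 161 = 1213.6364 + 1016 − 410 − 161 = 1658.6364 kcal/day.
TEE = 1658.6364 × 1.5 = 2487.9545 kcal/day.
Fat energy = 26% × 2487.9545 = 646.8682 kcal.
Fat = 646.8682 ÷ 9 kcal/g = 71.8742 g.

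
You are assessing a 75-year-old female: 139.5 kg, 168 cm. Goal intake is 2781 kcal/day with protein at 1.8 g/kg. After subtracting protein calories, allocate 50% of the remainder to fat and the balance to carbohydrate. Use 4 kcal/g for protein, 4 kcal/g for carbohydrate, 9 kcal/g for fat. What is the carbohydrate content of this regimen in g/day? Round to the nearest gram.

Protein = 1.8 × 139.5 = 251.1 g → 251.1 × 4 = 1004.4 kcal.
Non-protein calories = 2781 − 1004.4 = 1776.6 kcal.
Fat: 50% × 1776.6 = 888.3 kcal; carbohydrate: 888.3 kcal.
Carbohydrate: 888.3 kcal ÷ 4 kcal/g = 222.075 g.

222 g/day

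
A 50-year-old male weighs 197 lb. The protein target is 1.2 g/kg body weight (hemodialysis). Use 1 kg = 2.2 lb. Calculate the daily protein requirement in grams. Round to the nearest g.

107 g/day

Weight in kg = 197 ÷ 2.2 = 89.5455 kg.
Protein = 1.2 g/kg × 89.5455 kg = 107.4545 g/day.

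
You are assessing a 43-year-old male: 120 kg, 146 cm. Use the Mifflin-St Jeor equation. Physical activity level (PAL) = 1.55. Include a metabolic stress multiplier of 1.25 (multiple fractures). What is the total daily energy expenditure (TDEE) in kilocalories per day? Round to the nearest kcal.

3686 kilocalories per day

Mifflin-St Jeor (male): BMR = 10(120) + 6.25(146) − 5(43) + 5 = 1200 + 912.5 − 215 + 5 = 1902.5 kcal/day.
TEE = BMR × activity factor = 1902.5 × 1.55 = 2948.875 kcal/day.
Apply stress factor: 2948.875 × 1.25 = 3686.0938 kcal/day.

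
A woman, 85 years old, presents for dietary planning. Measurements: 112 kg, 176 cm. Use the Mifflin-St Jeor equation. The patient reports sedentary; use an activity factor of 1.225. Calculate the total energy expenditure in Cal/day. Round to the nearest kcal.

2002 Cal/day

Mifflin-St Jeor (female): BMR = 10(112) + 6.25(176) − 5(85) − 161 = 1120 + 1100 − 425 − 161 = 1634 kcal/day.
TEE = BMR × activity factor = 1634 × 1.225 = 2001.65 kcal/day.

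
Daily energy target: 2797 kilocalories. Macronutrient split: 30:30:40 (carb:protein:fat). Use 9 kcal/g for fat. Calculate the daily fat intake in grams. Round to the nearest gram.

124 g/day

Fat energy = 40% × 2797 = 1118.8 kcal.
At 9 kcal/g: 1118.8 ÷ 9 = 124.3111 g.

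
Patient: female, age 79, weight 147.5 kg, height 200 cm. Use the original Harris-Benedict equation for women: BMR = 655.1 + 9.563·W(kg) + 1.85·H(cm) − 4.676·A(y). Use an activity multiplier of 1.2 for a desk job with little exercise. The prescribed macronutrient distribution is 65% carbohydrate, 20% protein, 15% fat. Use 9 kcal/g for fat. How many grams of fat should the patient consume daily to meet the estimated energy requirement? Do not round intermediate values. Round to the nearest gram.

Harris-Benedict: BMR = 655.1 + 9.563(147.5) + 1.85(200) − 4.676(79) = 2066.2385 kcal/day.
TEE = 2066.2385 × 1.2 = 2479.4862 kcal/day.
Fat energy = 15% × 2479.4862 = 371.9229 kcal.
Fat = 371.9229 ÷ 9 kcal/g = 41.3248 g.

41 g/day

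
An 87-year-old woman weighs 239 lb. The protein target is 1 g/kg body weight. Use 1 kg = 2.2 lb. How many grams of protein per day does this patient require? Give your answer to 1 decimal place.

Weight in kg = 239 ÷ 2.2 = 108.6364 kg.
Protein = 1 g/kg × 108.6364 kg = 108.6364 g/day.

108.6 g/day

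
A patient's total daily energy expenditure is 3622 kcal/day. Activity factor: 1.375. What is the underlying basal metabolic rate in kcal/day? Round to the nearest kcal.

BMR = TEE ÷ activity factor = 3622 ÷ 1.375 = 2634.1818 kcal/day.

2634 kcal/day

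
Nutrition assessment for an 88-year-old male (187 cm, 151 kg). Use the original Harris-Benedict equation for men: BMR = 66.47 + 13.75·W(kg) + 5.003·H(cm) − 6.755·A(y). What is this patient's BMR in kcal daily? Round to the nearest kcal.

Harris-Benedict: BMR = 66.47 + 13.75(151) + 5.003(187) − 6.755(88) = 2483.841 kcal/day.

2484 kcal daily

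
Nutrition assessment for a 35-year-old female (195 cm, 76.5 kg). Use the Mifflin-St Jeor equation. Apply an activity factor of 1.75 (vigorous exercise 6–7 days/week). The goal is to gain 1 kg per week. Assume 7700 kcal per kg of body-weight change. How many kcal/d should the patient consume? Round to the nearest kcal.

3984 kcal/d

Mifflin-St Jeor (female): BMR = 10(76.5) + 6.25(195) − 5(35) − 161 = 765 + 1218.75 − 175 − 161 = 1647.75 kcal/day.
TEE = 1647.75 × 1.75 = 2883.5625 kcal/day.
Required daily surplus = 1 × 7700 ÷ 7 = 1100 kcal/day.
Target intake = 2883.5625 + 1100 = 3983.5625 kcal/day.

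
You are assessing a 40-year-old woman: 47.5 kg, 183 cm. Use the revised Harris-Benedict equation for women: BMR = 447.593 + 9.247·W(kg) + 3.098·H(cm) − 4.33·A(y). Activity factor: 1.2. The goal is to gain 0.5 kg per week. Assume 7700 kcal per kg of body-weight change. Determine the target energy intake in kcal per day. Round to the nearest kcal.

2087 kcal per day

Harris-Benedict: BMR = 447.593 + 9.247(47.5) + 3.098(183) − 4.33(40) = 1280.5595 kcal/day.
TEE = 1280.5595 × 1.2 = 1536.6714 kcal/day.
Required daily surplus = 0.5 × 7700 ÷ 7 = 550 kcal/day.
Target intake = 1536.6714 + 550 = 2086.6714 kcal/day.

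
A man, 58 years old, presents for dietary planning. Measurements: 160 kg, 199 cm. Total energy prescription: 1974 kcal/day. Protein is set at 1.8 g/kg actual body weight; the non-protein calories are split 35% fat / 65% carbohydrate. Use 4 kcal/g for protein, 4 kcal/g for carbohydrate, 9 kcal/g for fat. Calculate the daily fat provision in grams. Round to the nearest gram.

32 g/day

Protein = 1.8 × 160 = 288 g → 288 × 4 = 1152 kcal.
Non-protein calories = 1974 − 1152 = 822 kcal.
Fat: 35% × 822 = 287.7 kcal; carbohydrate: 534.3 kcal.
Fat: 287.7 kcal ÷ 9 kcal/g = 31.9667 g.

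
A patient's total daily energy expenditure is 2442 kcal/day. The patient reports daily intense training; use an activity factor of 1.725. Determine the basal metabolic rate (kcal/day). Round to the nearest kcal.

1416 kcal/day

BMR = TEE ÷ activity factor = 2442 ÷ 1.725 = 1415.6522 kcal/day.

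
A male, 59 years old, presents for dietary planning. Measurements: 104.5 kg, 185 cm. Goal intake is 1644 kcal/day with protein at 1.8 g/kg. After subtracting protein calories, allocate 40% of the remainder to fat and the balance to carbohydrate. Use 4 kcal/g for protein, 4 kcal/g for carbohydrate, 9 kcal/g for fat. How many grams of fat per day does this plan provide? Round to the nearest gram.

Protein = 1.8 × 104.5 = 188.1 g → 188.1 × 4 = 752.4 kcal.
Non-protein calories = 1644 − 752.4 = 891.6 kcal.
Fat: 40% × 891.6 = 356.64 kcal; carbohydrate: 534.96 kcal.
Fat: 356.64 kcal ÷ 9 kcal/g = 39.6267 g.

40 g/day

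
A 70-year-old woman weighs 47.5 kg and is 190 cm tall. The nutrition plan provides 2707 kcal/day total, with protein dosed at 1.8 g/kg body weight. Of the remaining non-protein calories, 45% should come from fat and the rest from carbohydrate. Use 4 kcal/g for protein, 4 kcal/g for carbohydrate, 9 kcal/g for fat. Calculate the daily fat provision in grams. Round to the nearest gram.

118 g/day

Protein = 1.8 × 47.5 = 85.5 g → 85.5 × 4 = 342 kcal.
Non-protein calories = 2707 − 342 = 2365 kcal.
Fat: 45% × 2365 = 1064.25 kcal; carbohydrate: 1300.75 kcal.
Fat: 1064.25 kcal ÷ 9 kcal/g = 118.25 g.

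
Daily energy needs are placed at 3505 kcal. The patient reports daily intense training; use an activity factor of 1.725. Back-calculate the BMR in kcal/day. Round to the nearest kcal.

BMR = TEE ÷ activity factor = 3505 ÷ 1.725 = 2031.8841 kcal/day.

2032 kcal/day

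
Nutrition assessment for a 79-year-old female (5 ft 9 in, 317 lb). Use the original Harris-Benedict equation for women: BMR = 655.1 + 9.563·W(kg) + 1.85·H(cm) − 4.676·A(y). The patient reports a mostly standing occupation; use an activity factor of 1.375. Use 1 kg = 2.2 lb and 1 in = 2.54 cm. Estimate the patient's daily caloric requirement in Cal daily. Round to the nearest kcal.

2733 Cal daily

Convert to metric: weight = 317 ÷ 2.2 = 144.0909 kg; height = (5×12 + 9) × 2.54 = 69 × 2.54 = 175.26 cm.
Harris-Benedict: BMR = 655.1 + 9.563(144.0909) + 1.85(175.26) − 4.676(79) = 1987.8684 kcal/day.
TEE = BMR × activity factor = 1987.8684 × 1.375 = 2733.319 kcal/day.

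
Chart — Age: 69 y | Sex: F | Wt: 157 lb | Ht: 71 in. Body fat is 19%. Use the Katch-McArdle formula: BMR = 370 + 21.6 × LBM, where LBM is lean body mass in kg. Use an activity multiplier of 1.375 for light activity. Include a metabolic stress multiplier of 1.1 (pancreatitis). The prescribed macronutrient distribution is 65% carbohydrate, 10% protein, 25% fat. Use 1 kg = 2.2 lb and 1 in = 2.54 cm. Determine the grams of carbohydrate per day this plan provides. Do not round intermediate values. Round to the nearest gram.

Convert to metric: weight = 157 ÷ 2.2 = 71.3636 kg; height = 71 × 2.54 = 180.34 cm.
LBM = 71.3636 × (1 − 0.19) = 57.8045 kg. Katch-McArdle: BMR = 370 + 21.6 × 57.8045 = 1618.5782 kcal/day.
TEE = 1618.5782 × 1.375 = 2225.545 kcal/day.
With stress factor 1.1: 2225.545 × 1.1 = 2448.0995 kcal/day.
Carbohydrate energy = 65% × 2448.0995 = 1591.2647 kcal.
Carbohydrate = 1591.2647 ÷ 4 kcal/g = 397.8162 g.

398 g/day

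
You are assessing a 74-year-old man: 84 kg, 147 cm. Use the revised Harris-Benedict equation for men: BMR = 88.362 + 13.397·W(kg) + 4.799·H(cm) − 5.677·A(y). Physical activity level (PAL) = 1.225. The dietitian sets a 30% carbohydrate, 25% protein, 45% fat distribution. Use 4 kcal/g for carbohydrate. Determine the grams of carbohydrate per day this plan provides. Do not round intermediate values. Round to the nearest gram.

Harris-Benedict: BMR = 88.362 + 13.397(84) + 4.799(147) − 5.677(74) = 1499.065 kcal/day.
TEE = 1499.065 × 1.225 = 1836.3546 kcal/day.
Carbohydrate energy = 30% × 1836.3546 = 550.9064 kcal.
Carbohydrate = 550.9064 ÷ 4 kcal/g = 137.7266 g.

138 g/day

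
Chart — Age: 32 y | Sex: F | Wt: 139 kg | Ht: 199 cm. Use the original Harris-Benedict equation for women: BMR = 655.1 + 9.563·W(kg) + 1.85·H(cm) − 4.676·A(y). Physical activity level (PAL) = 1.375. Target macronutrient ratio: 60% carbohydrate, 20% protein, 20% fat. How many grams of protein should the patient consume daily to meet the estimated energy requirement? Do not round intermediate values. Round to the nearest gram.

Harris-Benedict: BMR = 655.1 + 9.563(139) + 1.85(199) − 4.676(32) = 2202.875 kcal/day.
TEE = 2202.875 × 1.375 = 3028.9531 kcal/day.
Protein energy = 20% × 3028.9531 = 605.7906 kcal.
Protein = 605.7906 ÷ 4 kcal/g = 151.4477 g.

151 g/day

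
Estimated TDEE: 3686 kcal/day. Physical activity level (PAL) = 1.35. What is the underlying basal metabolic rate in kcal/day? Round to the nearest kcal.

2730 kcal/day

BMR = TEE ÷ activity factor = 3686 ÷ 1.35 = 2730.3704 kcal/day.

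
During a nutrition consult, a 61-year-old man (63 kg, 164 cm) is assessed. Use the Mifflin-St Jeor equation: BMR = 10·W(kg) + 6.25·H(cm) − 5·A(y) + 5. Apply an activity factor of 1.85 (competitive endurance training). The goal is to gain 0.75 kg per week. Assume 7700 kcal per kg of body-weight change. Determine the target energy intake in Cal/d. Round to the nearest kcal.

Mifflin-St Jeor (male): BMR = 10(63) + 6.25(164) − 5(61) + 5 = 630 + 1025 − 305 + 5 = 1355 kcal/day.
TEE = 1355 × 1.85 = 2506.75 kcal/day.
Required daily surplus = 0.75 × 7700 ÷ 7 = 825 kcal/day.
Target intake = 2506.75 + 825 = 3331.75 kcal/day.

3332 Cal/d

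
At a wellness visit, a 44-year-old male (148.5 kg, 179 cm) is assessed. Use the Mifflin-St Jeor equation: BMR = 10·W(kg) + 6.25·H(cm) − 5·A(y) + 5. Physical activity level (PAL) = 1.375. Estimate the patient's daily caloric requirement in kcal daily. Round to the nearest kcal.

3285 kcal daily

Mifflin-St Jeor (male): BMR = 10(148.5) + 6.25(179) − 5(44) + 5 = 1485 + 1118.75 − 220 + 5 = 2388.75 kcal/day.
TEE = BMR × activity factor = 2388.75 × 1.375 = 3284.5313 kcal/day.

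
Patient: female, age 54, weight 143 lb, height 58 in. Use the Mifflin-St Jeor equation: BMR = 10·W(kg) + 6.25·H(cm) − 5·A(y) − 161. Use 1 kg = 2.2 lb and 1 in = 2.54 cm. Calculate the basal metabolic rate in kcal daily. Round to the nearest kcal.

1140 kcal daily

Convert to metric: weight = 143 ÷ 2.2 = 65 kg; height = 58 × 2.54 = 147.32 cm.
Mifflin-St Jeor (female): BMR = 10(65) + 6.25(147.32) − 5(54) − 161 = 650 + 920.75 − 270 − 161 = 1139.75 kcal/day.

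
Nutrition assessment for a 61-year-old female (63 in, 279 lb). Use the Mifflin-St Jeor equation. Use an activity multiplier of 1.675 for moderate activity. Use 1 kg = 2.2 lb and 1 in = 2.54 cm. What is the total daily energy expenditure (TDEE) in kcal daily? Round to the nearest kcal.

3019 kcal daily

Convert to metric: weight = 279 ÷ 2.2 = 126.8182 kg; height = 63 × 2.54 = 160.02 cm.
Mifflin-St Jeor (female): BMR = 10(126.8182) + 6.25(160.02) − 5(61) − 161 = 1268.1818 + 1000.125 − 305 − 161 = 1802.3068 kcal/day.
TEE = BMR × activity factor = 1802.3068 × 1.675 = 3018.8639 kcal/day.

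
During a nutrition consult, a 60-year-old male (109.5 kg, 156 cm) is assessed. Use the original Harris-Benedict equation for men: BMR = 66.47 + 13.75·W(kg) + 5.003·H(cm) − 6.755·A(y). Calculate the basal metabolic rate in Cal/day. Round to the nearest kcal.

1947 Cal/day

Harris-Benedict: BMR = 66.47 + 13.75(109.5) + 5.003(156) − 6.755(60) = 1947.263 kcal/day.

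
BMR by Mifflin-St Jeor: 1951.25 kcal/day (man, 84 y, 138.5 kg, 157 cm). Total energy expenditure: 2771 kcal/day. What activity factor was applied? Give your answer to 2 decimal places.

Activity factor = TEE ÷ BMR = 2771 ÷ 1951.25 = 1.42.

1.42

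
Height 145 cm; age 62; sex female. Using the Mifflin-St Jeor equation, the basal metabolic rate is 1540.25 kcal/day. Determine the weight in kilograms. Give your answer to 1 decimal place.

110.5 kg

1540.25 = 10·W + 6.25(145) − 5(62) − 161
10·W = 1540.25 − 435.25 = 1105, so W = 110.5 kg.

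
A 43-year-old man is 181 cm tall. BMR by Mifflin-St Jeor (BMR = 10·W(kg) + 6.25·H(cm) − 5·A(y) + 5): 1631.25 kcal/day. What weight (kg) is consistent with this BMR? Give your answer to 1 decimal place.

71.0 kg

1631.25 = 10·W + 6.25(181) − 5(43) + 5
10·W = 1631.25 − 921.25 = 710, so W = 71 kg.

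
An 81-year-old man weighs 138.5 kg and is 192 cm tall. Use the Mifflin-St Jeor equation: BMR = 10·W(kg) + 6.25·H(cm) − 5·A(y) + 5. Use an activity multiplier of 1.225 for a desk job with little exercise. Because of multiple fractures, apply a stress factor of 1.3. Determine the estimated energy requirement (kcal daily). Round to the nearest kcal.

Mifflin-St Jeor (male): BMR = 10(138.5) + 6.25(192) − 5(81) + 5 = 1385 + 1200 − 405 + 5 = 2185 kcal/day.
TEE = BMR × activity factor = 2185 × 1.225 = 2676.625 kcal/day.
Apply stress factor: 2676.625 × 1.3 = 3479.6125 kcal/day.

3480 kcal daily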